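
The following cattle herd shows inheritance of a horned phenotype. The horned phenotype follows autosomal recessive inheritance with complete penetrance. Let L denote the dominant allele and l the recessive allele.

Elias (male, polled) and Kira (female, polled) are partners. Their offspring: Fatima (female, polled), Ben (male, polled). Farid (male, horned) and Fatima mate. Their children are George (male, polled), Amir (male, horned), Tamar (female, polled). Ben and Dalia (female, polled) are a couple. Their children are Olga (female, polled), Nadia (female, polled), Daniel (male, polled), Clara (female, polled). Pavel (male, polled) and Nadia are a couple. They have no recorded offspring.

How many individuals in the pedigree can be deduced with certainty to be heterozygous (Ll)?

3

Obligate heterozygotes: Fatima is polled so carries L and passed l to Amir (ll), so Fatima is Ll; George is polled so carries L and received l from Farid (ll), so George is Ll; Tamar is polled so carries L and received l from Farid (ll), so Tamar is Ll.
Every other individual is either homozygous by phenotype or has at least one consistent homozygous assignment, so the count is 3.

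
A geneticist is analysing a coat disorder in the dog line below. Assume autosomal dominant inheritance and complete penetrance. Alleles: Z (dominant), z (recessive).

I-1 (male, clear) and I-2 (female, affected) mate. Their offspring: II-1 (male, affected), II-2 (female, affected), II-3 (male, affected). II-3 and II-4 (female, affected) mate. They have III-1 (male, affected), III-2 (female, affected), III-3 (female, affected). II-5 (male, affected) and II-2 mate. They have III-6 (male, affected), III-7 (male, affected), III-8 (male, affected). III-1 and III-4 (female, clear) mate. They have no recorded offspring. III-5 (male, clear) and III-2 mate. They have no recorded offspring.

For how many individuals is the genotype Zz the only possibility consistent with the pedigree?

Obligate heterozygotes: II-1 is affected so carries Z and received z from I-1 (zz), so II-1 is Zz; II-2 is affected so carries Z and received z from I-1 (zz), so II-2 is Zz; II-3 is affected so carries Z and received z from I-1 (zz), so II-3 is Zz.
Every other individual is either homozygous by phenotype or has at least one consistent homozygous assignment, so the count is 3.

3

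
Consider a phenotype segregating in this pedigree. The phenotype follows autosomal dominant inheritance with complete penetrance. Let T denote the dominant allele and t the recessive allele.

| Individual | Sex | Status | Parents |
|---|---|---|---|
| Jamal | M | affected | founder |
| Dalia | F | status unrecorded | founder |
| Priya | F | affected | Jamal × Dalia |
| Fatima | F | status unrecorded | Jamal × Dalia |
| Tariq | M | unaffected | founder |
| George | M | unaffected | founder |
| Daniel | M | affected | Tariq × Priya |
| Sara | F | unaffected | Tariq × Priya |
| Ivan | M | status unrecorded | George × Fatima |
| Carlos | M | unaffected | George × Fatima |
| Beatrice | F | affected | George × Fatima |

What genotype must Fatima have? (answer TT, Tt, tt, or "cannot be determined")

From phenotype alone, Fatima is TT or Tt or tt.
Fatima passed T to Beatrice (Tt, whose t came from George) and passed t to Carlos (tt), so Fatima is Tt.

Tt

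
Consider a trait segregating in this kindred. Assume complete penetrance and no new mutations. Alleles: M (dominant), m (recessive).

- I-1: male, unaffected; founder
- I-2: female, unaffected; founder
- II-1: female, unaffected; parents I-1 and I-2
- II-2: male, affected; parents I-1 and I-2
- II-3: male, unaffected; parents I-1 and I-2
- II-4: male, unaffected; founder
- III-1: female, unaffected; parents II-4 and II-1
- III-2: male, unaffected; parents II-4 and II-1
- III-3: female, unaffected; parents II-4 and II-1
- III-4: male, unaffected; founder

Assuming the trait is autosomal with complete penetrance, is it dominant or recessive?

recessive

I-1 and I-2 are both unaffected yet have an affected child II-2. Under dominance, an affected child requires at least one affected parent, so the trait cannot be dominant.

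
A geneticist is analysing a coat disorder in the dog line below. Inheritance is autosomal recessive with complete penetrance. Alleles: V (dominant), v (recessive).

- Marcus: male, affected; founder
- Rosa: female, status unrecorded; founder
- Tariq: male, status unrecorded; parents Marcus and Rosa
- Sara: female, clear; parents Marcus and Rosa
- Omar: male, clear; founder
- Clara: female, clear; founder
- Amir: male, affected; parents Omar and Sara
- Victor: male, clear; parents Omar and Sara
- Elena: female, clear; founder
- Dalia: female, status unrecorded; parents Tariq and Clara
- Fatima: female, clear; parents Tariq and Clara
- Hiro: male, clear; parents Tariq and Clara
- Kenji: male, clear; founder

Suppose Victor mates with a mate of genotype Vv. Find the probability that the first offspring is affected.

1/6

Omar is clear so carries V and passed v to Amir (vv), so Omar is Vv.
Sara is clear so carries V and received v from Marcus (vv), so Sara is Vv.
Victor is a clear offspring of Omar (Vv) × Sara (Vv), whose cross gives 1/4 VV : 1/2 Vv : 1/4 vv; conditioning on being clear, Victor is VV with probability 1/3, Vv with probability 2/3.
Summing over parental genotype combinations, P(offspring is affected) = 2/3·1/4 = 1/6.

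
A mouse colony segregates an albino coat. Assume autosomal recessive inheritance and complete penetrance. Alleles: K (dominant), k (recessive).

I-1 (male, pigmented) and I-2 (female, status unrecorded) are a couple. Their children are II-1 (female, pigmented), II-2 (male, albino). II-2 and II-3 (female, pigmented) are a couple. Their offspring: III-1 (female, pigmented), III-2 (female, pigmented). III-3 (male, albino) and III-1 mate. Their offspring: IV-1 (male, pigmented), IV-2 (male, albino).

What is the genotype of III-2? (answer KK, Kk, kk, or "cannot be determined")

From phenotype alone, III-2 is KK or Kk.
III-2 is pigmented so carries K and received k from II-2 (kk), so III-2 is Kk.

Kk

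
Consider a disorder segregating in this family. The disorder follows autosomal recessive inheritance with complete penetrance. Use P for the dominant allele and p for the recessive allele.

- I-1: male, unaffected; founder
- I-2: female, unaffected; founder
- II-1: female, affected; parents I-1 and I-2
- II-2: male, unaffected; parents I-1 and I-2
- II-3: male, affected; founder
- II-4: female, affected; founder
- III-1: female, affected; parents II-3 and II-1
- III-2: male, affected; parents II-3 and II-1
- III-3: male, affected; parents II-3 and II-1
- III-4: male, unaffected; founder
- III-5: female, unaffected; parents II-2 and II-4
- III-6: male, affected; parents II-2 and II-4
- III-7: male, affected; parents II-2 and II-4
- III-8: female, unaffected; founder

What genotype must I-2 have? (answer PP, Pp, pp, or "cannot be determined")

Pp

From phenotype alone, I-2 is PP or Pp.
I-2 is unaffected so carries P and passed p to II-1 (pp), so I-2 is Pp.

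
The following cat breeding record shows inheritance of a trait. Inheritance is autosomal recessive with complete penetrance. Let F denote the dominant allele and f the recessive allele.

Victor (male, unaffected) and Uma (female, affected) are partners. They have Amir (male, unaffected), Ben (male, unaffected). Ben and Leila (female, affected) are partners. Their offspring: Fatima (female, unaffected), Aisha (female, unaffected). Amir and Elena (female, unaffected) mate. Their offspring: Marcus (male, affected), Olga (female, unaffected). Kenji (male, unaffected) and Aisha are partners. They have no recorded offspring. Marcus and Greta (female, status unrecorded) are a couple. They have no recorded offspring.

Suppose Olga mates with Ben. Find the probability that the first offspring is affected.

Amir is unaffected so carries F and received f from Uma (ff), so Amir is Ff.
Elena is unaffected so carries F and passed f to Marcus (ff), so Elena is Ff.
Olga is an unaffected offspring of Amir (Ff) × Elena (Ff), whose cross gives 1/4 FF : 1/2 Ff : 1/4 ff; conditioning on being unaffected, Olga is FF with probability 1/3, Ff with probability 2/3.
Ben is unaffected so carries F and received f from Uma (ff), so Ben is Ff.
Summing over parental genotype combinations, P(offspring is affected) = 2/3·1/4 = 1/6.

1/6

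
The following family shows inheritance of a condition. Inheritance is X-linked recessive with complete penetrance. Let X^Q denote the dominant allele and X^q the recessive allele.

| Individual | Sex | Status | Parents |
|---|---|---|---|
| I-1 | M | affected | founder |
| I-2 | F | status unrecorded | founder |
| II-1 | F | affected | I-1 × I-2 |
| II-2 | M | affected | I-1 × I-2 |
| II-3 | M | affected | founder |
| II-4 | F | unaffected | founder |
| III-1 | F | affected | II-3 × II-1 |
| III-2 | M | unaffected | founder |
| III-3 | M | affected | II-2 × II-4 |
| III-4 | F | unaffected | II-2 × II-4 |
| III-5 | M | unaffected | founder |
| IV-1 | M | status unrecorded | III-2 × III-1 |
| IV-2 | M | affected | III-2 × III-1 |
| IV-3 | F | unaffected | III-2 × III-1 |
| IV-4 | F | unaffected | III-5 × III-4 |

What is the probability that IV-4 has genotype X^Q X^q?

III-5 is unaffected, so III-5 is X^Q Y.
III-4 is unaffected so carries Q and received q from II-2 (X^q Y), so III-4 is X^Q X^q.
Their cross gives offspring ratios 1/2 X^Q X^Q : 1/2 X^Q X^q. Conditioning on IV-4 being unaffected, P(X^Q X^q) = 1/2 / 1 = 1/2.

1/2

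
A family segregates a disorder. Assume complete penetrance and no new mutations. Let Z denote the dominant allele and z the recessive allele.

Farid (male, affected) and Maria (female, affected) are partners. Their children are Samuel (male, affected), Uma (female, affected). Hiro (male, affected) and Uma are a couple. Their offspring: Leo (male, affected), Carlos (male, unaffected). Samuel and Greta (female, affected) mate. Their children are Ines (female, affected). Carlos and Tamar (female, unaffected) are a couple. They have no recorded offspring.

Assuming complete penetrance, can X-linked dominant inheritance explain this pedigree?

A consistent assignment under X-linked dominant exists: Farid X^Z Y, Maria X^Z X^z, Samuel X^Z Y, Uma X^Z X^z, Hiro X^Z Y, Greta X^Z X^Z, Leo X^Z Y, Carlos X^z Y, Tamar X^z X^z, Ines X^Z X^Z.
In this assignment every recorded phenotype matches its genotype and every non-founder's genotype is obtainable from its parents' genotypes, so the pedigree is consistent.

Yes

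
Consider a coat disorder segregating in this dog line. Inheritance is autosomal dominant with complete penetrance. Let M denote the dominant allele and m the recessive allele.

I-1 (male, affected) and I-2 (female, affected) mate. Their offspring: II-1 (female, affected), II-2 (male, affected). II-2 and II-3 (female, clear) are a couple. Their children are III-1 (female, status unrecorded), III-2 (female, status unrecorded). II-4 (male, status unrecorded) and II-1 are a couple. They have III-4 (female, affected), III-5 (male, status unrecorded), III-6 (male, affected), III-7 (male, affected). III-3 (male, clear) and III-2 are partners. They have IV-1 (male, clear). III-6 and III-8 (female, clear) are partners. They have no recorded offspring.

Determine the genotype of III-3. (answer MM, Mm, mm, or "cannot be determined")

mm

III-3 is clear, so III-3 is mm.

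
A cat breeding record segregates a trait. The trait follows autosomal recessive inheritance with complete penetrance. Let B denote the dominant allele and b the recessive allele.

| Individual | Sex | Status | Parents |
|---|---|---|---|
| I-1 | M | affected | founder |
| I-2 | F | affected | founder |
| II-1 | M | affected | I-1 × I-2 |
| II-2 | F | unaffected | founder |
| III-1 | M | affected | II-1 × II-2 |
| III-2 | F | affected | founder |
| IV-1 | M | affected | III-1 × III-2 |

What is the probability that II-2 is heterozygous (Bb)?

II-2 is unaffected so carries B and passed b to III-1 (bb), so II-2 is Bb, giving P(Bb) = 1.

1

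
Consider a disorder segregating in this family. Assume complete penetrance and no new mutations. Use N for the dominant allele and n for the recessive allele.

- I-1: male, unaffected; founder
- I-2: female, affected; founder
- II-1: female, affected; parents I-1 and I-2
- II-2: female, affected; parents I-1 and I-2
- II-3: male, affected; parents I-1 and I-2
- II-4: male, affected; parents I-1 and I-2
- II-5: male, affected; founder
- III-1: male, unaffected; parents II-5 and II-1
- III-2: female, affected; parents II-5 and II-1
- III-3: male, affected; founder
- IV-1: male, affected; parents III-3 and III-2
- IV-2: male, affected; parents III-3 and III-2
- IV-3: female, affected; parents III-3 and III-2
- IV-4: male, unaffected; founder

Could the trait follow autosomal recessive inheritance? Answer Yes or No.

Under autosomal recessive, III-1 (unaffected, male) cannot arise from II-5 (affected) × II-1 (affected).

No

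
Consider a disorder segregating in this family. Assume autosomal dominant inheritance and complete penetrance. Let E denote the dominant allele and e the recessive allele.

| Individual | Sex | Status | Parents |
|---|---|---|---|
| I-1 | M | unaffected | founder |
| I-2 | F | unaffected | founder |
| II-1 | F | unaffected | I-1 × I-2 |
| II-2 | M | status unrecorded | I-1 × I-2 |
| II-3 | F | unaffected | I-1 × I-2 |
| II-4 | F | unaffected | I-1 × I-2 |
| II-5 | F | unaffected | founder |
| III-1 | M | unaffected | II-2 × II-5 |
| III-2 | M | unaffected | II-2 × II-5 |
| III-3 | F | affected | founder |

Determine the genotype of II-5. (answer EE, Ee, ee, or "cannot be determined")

II-5 is unaffected, so II-5 is ee.

ee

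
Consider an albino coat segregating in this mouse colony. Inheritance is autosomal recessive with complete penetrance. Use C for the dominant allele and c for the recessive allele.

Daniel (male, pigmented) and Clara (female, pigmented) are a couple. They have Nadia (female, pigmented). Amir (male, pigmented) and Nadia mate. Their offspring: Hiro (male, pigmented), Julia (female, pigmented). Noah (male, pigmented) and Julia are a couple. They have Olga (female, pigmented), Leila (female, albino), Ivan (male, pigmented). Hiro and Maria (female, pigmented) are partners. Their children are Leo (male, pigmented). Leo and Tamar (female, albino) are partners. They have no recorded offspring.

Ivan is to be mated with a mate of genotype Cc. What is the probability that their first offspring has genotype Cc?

Noah is pigmented so carries C and passed c to Leila (cc), so Noah is Cc.
Julia is pigmented so carries C and passed c to Leila (cc), so Julia is Cc.
Ivan is a pigmented offspring of Noah (Cc) × Julia (Cc), whose cross gives 1/4 CC : 1/2 Cc : 1/4 cc; conditioning on being pigmented, Ivan is CC with probability 1/3, Cc with probability 2/3.
Summing over parental genotype combinations, P(offspring has genotype Cc) = 1/3·1/2 + 2/3·1/2 = 1/2.

1/2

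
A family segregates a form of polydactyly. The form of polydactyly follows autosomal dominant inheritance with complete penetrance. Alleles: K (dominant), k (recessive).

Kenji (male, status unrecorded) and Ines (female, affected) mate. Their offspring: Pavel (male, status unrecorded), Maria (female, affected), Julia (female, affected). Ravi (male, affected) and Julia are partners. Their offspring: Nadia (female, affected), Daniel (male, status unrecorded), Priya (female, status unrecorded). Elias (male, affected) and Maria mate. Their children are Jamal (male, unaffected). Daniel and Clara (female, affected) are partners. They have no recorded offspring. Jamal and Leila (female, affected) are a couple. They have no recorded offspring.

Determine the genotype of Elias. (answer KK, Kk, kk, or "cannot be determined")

From phenotype alone, Elias is KK or Kk.
Elias is affected so carries K and passed k to Jamal (kk), so Elias is Kk.

Kk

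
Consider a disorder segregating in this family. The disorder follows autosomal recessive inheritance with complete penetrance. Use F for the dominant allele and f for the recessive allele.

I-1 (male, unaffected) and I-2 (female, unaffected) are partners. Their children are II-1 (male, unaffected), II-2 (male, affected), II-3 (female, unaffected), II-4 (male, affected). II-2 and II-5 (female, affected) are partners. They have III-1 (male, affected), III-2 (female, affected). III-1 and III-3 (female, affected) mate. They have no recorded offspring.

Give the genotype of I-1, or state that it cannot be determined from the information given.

From phenotype alone, I-1 is FF or Ff.
I-1 is unaffected so carries F and passed f to II-2 (ff), so I-1 is Ff.

Ff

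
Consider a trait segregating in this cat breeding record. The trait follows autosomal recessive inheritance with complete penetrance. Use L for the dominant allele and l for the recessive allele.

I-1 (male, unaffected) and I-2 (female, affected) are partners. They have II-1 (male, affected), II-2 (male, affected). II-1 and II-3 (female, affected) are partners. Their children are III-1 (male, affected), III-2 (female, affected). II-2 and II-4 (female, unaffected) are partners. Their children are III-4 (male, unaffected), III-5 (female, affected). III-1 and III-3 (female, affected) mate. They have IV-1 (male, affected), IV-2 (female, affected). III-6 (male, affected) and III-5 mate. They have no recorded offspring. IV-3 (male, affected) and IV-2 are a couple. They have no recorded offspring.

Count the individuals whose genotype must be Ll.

Obligate heterozygotes: I-1 is unaffected so carries L and passed l to II-1 (ll), so I-1 is Ll; II-4 is unaffected so carries L and passed l to III-5 (ll), so II-4 is Ll; III-4 is unaffected so carries L and received l from II-2 (ll), so III-4 is Ll.
Every other individual is either homozygous by phenotype or has at least one consistent homozygous assignment, so the count is 3.

3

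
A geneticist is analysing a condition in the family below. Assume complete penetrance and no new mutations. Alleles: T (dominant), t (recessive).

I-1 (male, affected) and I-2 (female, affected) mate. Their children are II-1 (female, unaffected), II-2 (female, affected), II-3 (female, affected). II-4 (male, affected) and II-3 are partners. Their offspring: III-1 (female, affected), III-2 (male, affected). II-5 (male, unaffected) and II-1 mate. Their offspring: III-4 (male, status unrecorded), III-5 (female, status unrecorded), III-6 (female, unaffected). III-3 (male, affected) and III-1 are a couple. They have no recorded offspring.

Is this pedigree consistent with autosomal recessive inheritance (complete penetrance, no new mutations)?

No

Under autosomal recessive, II-1 (unaffected, female) cannot arise from I-1 (affected) × I-2 (affected).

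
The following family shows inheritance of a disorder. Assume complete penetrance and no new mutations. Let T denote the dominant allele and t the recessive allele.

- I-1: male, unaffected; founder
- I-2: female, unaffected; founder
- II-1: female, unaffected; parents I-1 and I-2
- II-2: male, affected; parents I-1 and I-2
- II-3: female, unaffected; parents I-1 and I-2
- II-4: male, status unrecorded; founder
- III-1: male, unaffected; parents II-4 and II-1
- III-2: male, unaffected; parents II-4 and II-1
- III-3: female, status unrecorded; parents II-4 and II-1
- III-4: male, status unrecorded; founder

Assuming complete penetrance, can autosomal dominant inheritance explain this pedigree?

Under autosomal dominant, II-2 (affected, male) cannot arise from I-1 (unaffected) × I-2 (unaffected).

No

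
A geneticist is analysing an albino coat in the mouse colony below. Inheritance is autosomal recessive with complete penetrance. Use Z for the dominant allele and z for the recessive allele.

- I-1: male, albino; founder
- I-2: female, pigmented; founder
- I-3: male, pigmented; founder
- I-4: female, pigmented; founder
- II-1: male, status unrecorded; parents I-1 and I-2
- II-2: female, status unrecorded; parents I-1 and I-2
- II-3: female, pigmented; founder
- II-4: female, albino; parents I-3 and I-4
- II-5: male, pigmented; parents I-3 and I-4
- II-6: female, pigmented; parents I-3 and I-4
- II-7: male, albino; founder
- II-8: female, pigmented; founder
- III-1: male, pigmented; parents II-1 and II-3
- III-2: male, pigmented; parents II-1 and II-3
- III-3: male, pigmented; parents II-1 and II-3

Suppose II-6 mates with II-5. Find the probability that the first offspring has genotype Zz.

I-3 is pigmented so carries Z and passed z to II-4 (zz), so I-3 is Zz.
I-4 is pigmented so carries Z and passed z to II-4 (zz), so I-4 is Zz.
II-6 is a pigmented offspring of I-3 (Zz) × I-4 (Zz), whose cross gives 1/4 ZZ : 1/2 Zz : 1/4 zz; conditioning on being pigmented, II-6 is ZZ with probability 1/3, Zz with probability 2/3.
II-5 is a pigmented offspring of I-3 (Zz) × I-4 (Zz), whose cross gives 1/4 ZZ : 1/2 Zz : 1/4 zz; conditioning on being pigmented, II-5 is ZZ with probability 1/3, Zz with probability 2/3.
Summing over parental genotype combinations, P(offspring has genotype Zz) = 2/9·1/2 + 2/9·1/2 + 4/9·1/2 = 4/9.

4/9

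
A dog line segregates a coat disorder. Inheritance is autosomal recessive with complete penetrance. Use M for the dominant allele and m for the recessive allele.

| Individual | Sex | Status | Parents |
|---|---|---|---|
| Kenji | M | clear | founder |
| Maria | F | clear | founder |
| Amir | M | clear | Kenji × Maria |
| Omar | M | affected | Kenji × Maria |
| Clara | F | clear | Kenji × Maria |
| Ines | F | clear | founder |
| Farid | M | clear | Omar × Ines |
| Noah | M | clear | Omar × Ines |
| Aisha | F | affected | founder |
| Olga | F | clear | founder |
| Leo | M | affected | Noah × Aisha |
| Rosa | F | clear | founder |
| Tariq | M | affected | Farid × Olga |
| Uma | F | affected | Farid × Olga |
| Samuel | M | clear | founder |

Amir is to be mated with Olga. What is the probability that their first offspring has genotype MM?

1/3

Kenji is clear so carries M and passed m to Omar (mm), so Kenji is Mm.
Maria is clear so carries M and passed m to Omar (mm), so Maria is Mm.
Amir is a clear offspring of Kenji (Mm) × Maria (Mm), whose cross gives 1/4 MM : 1/2 Mm : 1/4 mm; conditioning on being clear, Amir is MM with probability 1/3, Mm with probability 2/3.
Olga is clear so carries M and passed m to Tariq (mm), so Olga is Mm.
Summing over parental genotype combinations, P(offspring has genotype MM) = 1/3·1/2 + 2/3·1/4 = 1/3.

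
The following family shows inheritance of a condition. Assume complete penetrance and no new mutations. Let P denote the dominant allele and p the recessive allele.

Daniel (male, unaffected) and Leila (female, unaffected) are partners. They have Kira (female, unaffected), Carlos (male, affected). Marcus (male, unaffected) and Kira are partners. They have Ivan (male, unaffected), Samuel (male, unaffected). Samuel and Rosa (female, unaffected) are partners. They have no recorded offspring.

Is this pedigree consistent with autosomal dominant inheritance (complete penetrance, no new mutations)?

Under autosomal dominant, Carlos (affected, male) cannot arise from Daniel (unaffected) × Leila (unaffected).

No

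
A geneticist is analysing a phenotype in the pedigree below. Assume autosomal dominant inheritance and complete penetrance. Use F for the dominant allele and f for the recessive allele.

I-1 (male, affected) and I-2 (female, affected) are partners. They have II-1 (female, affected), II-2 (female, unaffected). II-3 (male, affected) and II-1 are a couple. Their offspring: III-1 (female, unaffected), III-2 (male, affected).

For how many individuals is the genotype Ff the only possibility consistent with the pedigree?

Obligate heterozygotes: I-1 is affected so carries F and passed f to II-2 (ff), so I-1 is Ff; I-2 is affected so carries F and passed f to II-2 (ff), so I-2 is Ff; II-1 is affected so carries F and passed f to III-1 (ff), so II-1 is Ff; II-3 is affected so carries F and passed f to III-1 (ff), so II-3 is Ff.
Every other individual is either homozygous by phenotype or has at least one consistent homozygous assignment, so the count is 4.

4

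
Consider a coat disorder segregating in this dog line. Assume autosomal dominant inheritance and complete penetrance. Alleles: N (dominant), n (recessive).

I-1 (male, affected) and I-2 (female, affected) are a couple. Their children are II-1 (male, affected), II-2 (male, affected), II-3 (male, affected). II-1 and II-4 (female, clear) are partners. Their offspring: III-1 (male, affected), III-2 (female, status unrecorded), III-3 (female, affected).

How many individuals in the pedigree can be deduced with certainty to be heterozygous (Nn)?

Obligate heterozygotes: III-1 is affected so carries N and received n from II-4 (nn), so III-1 is Nn; III-3 is affected so carries N and received n from II-4 (nn), so III-3 is Nn.
Every other individual is either homozygous by phenotype or has at least one consistent homozygous assignment, so the count is 2.

2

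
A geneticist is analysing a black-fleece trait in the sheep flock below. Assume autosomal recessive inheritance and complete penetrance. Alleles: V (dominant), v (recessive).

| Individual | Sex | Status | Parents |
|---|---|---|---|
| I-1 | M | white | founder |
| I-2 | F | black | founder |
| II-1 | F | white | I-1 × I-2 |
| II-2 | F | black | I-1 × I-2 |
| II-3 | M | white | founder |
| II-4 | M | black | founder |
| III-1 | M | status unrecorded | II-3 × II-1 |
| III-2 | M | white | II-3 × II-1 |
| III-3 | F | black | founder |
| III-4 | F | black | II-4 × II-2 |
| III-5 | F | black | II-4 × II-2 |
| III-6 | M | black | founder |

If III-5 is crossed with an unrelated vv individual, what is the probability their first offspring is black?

1

III-5 is black, so III-5 is vv.
The cross gives 1 vv, so P(offspring is black) = 1.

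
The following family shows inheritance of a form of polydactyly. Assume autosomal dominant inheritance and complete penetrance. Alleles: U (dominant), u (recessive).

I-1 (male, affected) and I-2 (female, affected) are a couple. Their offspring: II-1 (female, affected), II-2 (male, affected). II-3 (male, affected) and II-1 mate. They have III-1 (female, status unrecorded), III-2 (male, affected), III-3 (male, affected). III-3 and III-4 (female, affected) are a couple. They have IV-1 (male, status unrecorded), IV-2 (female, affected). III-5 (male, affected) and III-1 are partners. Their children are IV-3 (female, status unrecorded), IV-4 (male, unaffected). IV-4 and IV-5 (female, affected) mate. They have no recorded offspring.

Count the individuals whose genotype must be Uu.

Obligate heterozygotes: III-5 is affected so carries U and passed u to IV-4 (uu), so III-5 is Uu.
Every other individual is either homozygous by phenotype or has at least one consistent homozygous assignment, so the count is 1.

1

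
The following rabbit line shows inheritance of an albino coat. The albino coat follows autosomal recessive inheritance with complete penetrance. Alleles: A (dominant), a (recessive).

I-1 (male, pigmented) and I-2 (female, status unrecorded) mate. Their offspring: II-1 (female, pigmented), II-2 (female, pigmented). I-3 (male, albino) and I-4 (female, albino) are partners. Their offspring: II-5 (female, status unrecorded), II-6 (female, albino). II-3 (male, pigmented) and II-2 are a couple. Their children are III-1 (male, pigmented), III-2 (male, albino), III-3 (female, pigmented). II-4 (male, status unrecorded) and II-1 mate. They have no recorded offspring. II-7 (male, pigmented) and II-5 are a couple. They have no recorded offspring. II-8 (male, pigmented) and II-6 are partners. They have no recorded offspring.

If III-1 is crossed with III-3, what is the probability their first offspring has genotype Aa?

4/9

II-3 is pigmented so carries A and passed a to III-2 (aa), so II-3 is Aa.
II-2 is pigmented so carries A and passed a to III-2 (aa), so II-2 is Aa.
III-1 is a pigmented offspring of II-3 (Aa) × II-2 (Aa), whose cross gives 1/4 AA : 1/2 Aa : 1/4 aa; conditioning on being pigmented, III-1 is AA with probability 1/3, Aa with probability 2/3.
III-3 is a pigmented offspring of II-3 (Aa) × II-2 (Aa), whose cross gives 1/4 AA : 1/2 Aa : 1/4 aa; conditioning on being pigmented, III-3 is AA with probability 1/3, Aa with probability 2/3.
Summing over parental genotype combinations, P(offspring has genotype Aa) = 2/9·1/2 + 2/9·1/2 + 4/9·1/2 = 4/9.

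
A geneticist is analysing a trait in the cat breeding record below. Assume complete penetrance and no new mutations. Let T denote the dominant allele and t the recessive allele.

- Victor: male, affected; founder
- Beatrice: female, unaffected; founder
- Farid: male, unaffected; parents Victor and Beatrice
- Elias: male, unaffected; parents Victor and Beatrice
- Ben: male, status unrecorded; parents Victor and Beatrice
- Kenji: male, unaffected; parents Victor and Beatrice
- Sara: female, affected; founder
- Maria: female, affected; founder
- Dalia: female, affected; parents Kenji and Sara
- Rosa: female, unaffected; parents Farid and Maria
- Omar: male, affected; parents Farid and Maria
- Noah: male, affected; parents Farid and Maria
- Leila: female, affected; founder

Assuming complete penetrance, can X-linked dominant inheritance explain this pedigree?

A consistent assignment under X-linked dominant exists: Victor X^T Y, Beatrice X^t X^t, Farid X^t Y, Elias X^t Y, Ben X^t Y, Kenji X^t Y, Sara X^T X^T, Maria X^T X^t, Dalia X^T X^t, Rosa X^t X^t, Omar X^T Y, Noah X^T Y, Leila X^T X^T.
In this assignment every recorded phenotype matches its genotype and every non-founder's genotype is obtainable from its parents' genotypes, so the pedigree is consistent.

Yes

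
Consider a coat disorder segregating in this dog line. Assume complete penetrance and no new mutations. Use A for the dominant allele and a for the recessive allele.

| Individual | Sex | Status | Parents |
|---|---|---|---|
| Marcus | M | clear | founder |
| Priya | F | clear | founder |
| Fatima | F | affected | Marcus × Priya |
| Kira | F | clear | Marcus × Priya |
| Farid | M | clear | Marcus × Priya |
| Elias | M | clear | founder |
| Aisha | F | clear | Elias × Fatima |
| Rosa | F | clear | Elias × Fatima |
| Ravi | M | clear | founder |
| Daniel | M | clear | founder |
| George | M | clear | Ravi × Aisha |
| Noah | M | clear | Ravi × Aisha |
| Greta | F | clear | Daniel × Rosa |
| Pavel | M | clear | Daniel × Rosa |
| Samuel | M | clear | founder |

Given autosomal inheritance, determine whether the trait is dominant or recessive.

recessive

Marcus and Priya are both clear yet have an affected child Fatima. Under dominance, an affected child requires at least one affected parent, so the trait cannot be dominant.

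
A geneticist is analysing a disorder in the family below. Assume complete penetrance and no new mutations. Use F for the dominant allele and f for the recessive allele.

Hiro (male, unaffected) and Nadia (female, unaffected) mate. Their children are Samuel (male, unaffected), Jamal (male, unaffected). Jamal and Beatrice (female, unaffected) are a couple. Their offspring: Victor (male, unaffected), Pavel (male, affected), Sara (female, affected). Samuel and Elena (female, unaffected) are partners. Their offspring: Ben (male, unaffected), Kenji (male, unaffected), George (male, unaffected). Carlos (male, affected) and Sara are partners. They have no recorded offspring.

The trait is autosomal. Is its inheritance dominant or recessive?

recessive

Jamal and Beatrice are both unaffected yet have an affected child Pavel. Under dominance, an affected child requires at least one affected parent, so the trait cannot be dominant.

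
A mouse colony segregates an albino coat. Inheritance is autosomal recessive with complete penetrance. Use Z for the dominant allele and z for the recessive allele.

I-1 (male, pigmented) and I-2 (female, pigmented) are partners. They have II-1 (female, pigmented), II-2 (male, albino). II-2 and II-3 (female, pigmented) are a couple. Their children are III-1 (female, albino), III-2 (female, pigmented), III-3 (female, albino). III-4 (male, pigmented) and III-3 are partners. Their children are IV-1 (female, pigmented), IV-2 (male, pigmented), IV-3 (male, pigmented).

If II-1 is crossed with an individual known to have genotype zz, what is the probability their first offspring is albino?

1/3

I-1 is pigmented so carries Z and passed z to II-2 (zz), so I-1 is Zz.
I-2 is pigmented so carries Z and passed z to II-2 (zz), so I-2 is Zz.
II-1 is a pigmented offspring of I-1 (Zz) × I-2 (Zz), whose cross gives 1/4 ZZ : 1/2 Zz : 1/4 zz; conditioning on being pigmented, II-1 is ZZ with probability 1/3, Zz with probability 2/3.
Summing over parental genotype combinations, P(offspring is albino) = 2/3·1/2 = 1/3.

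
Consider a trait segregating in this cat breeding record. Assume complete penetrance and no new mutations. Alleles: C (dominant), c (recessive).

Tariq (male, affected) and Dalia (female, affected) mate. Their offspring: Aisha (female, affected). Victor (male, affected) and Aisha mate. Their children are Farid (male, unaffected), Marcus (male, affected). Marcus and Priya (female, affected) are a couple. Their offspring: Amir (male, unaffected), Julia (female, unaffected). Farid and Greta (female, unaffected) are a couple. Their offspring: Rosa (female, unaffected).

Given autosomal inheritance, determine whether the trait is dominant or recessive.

Victor and Aisha are both affected yet have an unaffected child Farid. Under a recessive model two affected parents are homozygous and every child would be affected, so the trait cannot be recessive.

dominant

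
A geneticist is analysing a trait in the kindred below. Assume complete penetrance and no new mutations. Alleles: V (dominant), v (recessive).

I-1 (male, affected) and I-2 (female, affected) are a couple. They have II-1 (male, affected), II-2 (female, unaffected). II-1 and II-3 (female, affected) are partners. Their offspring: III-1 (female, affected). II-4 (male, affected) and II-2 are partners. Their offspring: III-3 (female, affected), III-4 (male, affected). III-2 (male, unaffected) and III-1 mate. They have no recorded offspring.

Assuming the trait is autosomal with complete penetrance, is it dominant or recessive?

I-1 and I-2 are both affected yet have an unaffected child II-2. Under a recessive model two affected parents are homozygous and every child would be affected, so the trait cannot be recessive.

dominant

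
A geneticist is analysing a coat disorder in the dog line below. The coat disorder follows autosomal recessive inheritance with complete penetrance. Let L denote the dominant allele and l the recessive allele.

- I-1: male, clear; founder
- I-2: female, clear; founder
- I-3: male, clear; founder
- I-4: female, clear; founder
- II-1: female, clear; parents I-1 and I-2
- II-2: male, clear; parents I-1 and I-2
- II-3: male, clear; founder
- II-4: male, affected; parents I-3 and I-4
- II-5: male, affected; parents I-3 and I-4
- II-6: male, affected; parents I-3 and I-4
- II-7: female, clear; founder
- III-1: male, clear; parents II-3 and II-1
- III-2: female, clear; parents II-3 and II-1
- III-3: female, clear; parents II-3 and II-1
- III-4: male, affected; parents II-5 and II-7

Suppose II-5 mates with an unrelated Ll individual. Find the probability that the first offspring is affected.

1/2

II-5 is affected, so II-5 is ll.
The cross gives 1/2 Ll : 1/2 ll, so P(offspring is affected) = 1/2.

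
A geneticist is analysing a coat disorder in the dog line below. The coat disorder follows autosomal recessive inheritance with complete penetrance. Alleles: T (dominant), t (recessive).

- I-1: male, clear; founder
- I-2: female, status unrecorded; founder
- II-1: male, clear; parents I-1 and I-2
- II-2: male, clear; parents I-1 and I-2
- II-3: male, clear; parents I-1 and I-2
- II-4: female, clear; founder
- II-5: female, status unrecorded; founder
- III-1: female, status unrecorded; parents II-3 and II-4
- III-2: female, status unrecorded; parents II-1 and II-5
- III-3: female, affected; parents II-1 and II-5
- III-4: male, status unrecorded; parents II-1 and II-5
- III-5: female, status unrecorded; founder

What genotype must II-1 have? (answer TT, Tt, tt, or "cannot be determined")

From phenotype alone, II-1 is TT or Tt.
II-1 is clear so carries T and passed t to III-3 (tt), so II-1 is Tt.

Tt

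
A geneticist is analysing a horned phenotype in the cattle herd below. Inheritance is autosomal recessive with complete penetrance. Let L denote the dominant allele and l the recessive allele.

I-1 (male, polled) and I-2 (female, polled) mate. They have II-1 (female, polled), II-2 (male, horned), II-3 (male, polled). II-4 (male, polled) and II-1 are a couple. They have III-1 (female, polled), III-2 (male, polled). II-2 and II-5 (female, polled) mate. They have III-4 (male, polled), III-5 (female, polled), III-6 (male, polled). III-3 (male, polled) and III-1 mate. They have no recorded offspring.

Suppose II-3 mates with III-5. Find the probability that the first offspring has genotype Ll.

1/2

I-1 is polled so carries L and passed l to II-2 (ll), so I-1 is Ll.
I-2 is polled so carries L and passed l to II-2 (ll), so I-2 is Ll.
II-3 is a polled offspring of I-1 (Ll) × I-2 (Ll), whose cross gives 1/4 LL : 1/2 Ll : 1/4 ll; conditioning on being polled, II-3 is LL with probability 1/3, Ll with probability 2/3.
III-5 is polled so carries L and received l from II-2 (ll), so III-5 is Ll.
Summing over parental genotype combinations, P(offspring has genotype Ll) = 1/3·1/2 + 2/3·1/2 = 1/2.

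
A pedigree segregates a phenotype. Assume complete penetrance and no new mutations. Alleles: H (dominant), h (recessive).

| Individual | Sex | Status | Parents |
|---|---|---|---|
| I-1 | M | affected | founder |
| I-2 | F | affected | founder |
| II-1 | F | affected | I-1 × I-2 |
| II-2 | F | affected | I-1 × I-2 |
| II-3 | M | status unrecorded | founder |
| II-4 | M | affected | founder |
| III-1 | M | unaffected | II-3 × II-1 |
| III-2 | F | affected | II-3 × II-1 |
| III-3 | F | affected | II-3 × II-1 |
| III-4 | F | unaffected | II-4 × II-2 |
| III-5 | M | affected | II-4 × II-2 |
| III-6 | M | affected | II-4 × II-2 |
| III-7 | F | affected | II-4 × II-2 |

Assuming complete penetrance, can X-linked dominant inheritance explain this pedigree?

No

Under X-linked dominant, III-4 (unaffected, female) cannot arise from II-4 (affected) × II-2 (affected).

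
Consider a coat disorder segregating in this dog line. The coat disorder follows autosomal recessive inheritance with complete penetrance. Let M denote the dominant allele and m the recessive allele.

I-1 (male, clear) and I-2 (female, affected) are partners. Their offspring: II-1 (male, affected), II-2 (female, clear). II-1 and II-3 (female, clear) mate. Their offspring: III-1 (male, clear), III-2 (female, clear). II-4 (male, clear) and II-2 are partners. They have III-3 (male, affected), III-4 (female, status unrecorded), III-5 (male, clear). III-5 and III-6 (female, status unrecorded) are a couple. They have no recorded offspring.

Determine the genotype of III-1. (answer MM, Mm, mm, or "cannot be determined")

Mm

From phenotype alone, III-1 is MM or Mm.
III-1 is clear so carries M and received m from II-1 (mm), so III-1 is Mm.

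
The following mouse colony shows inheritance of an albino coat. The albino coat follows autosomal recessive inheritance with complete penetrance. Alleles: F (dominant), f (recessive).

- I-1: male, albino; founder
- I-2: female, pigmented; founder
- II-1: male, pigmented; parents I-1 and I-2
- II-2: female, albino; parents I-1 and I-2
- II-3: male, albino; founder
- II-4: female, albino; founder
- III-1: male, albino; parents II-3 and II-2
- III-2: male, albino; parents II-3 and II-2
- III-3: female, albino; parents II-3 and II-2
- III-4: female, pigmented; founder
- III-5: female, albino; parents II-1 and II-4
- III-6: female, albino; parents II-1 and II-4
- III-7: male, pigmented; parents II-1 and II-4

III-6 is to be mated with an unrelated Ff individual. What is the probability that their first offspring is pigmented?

1/2

III-6 is albino, so III-6 is ff.
The cross gives 1/2 Ff : 1/2 ff, so P(offspring is pigmented) = 1/2.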